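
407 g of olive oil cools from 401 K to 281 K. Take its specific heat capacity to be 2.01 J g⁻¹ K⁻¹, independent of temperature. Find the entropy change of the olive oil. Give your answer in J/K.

ΔS = -291 J/K

ΔS = ∫dQ_rev/T = m c ln(T₂/T₁) = 407 × 2.01 × ln(281/401) = -291 J/K.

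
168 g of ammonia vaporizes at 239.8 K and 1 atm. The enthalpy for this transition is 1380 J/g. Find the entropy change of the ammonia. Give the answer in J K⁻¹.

ΔS = 967 J/K

Heat absorbed by the substance: Q = mL = 168 × 1380 = 231840 J.
At constant T, ΔS = Q_rev/T = 231840 / 239.8 = 967 J/K.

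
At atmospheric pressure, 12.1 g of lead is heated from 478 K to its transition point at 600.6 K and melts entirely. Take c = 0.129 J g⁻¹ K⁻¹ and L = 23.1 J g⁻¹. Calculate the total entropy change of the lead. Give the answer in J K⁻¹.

Warming step: ΔS₁ = m c ln(T_tr/T_i) = 12.1 × 0.129 × ln(600.6/478) = 0.3564 J/K.
Phase change: ΔS₂ = +mL/T_tr = 12.1 × 23.1 / 600.6 = 0.4654 J/K.
ΔS_total = (0.3564) + (0.4654) = 0.822 J/K.

ΔS = 0.822 J/K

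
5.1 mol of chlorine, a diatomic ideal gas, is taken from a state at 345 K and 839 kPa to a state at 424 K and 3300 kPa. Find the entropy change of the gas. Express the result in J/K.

ΔS = -27.5 J/K

ΔS = nC_p ln(T₂/T₁) − nR ln(P₂/P₁), with C_p = 7R/2 = 29.1 J mol⁻¹ K⁻¹ for a diatomic ideal gas.
ΔS = 5.1 × [29.1 × ln(424/345) − 8.314 × ln(3300/839)] = -27.5 J/K.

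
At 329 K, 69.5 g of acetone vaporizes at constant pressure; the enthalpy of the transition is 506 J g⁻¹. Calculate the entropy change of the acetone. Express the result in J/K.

ΔS = 107 J/K

Heat absorbed by the substance: Q = mL = 69.5 × 506 = 35167 J.
At constant T, ΔS = Q_rev/T = 35167 / 329 = 107 J/K.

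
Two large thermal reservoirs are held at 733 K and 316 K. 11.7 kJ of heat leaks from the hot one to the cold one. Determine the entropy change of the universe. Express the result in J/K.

ΔS_hot = −Q/T_H = −11700/733 = -15.96 J/K and ΔS_cold = +Q/T_C = 11700/316 = 37.03 J/K.
ΔS_total = -15.96 + 37.03 = 21.1 J/K, positive as the second law requires.

ΔS_total = 21.1 J/K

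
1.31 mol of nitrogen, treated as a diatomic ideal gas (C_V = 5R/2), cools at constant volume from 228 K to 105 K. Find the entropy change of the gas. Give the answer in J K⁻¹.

ΔS = -21.1 J/K

At constant volume, ΔS = nC_V ln(T₂/T₁) with C_V = 5R/2 = 20.79 J mol⁻¹ K⁻¹.
ΔS = 1.31 × 20.79 × ln(105/228) = -21.1 J/K.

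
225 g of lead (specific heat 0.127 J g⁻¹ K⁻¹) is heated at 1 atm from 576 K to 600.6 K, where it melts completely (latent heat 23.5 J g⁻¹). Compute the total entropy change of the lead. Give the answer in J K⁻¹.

ΔS = 10 J/K

Warming step: ΔS₁ = m c ln(T_tr/T_i) = 225 × 0.127 × ln(600.6/576) = 1.195 J/K.
Phase change: ΔS₂ = +mL/T_tr = 225 × 23.5 / 600.6 = 8.804 J/K.
ΔS_total = (1.195) + (8.804) = 10 J/K.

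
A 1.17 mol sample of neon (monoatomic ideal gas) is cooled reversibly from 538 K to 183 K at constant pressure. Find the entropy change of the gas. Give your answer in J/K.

ΔS = -26.2 J/K

At constant pressure, ΔS = nC_p ln(T₂/T₁) with C_p = 5R/2 = 20.79 J mol⁻¹ K⁻¹.
ΔS = 1.17 × 20.79 × ln(183/538) = -26.2 J/K.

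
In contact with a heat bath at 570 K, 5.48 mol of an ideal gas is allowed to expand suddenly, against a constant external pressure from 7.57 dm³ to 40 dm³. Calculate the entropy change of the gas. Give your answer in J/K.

ΔS_gas = 75.8 J/K

Entropy is a state function, so ΔS_gas depends only on the end states.
For an isothermal ideal gas ΔS_gas = nR ln(V₂/V₁) = 5.48 × 8.314 × ln(40/7.57) = 75.8 J/K.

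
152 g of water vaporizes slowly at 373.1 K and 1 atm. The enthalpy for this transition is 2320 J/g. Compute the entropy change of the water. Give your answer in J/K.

ΔS = 945 J/K

Heat absorbed by the substance: Q = mL = 152 × 2320 = 352640 J.
At constant T, ΔS = Q_rev/T = 352640 / 373.1 = 945 J/K.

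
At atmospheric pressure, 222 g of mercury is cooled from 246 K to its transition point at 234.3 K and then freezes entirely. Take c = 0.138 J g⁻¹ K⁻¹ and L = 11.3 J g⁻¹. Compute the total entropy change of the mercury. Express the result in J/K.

ΔS = -12.2 J/K

Cooling step: ΔS₁ = m c ln(T_tr/T_i) = 222 × 0.138 × ln(234.3/246) = -1.493 J/K.
Phase change: ΔS₂ = −mL/T_tr = −222 × 11.3 / 234.3 = -10.71 J/K.
ΔS_total = (-1.493) + (-10.71) = -12.2 J/K.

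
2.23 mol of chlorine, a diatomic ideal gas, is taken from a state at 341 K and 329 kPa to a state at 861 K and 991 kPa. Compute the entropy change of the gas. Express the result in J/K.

ΔS = nC_p ln(T₂/T₁) − nR ln(P₂/P₁), with C_p = 7R/2 = 29.1 J mol⁻¹ K⁻¹ for a diatomic ideal gas.
ΔS = 2.23 × [29.1 × ln(861/341) − 8.314 × ln(991/329)] = 39.7 J/K.

ΔS = 39.7 J/K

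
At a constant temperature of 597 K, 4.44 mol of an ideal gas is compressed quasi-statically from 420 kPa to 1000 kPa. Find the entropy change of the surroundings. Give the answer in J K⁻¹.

ΔS_surr = 32 J/K

For an isothermal ideal gas ΔS_gas = nR ln(P₁/P₂) = 4.44 × 8.314 × ln(420/1000) = -32 J/K.
The process is reversible, so ΔS_surr = −ΔS_gas = 32 J/K and ΔS_universe = 0.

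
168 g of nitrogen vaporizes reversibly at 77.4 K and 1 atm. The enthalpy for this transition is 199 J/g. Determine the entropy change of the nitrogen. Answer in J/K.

ΔS = 432 J/K

Heat absorbed by the substance: Q = mL = 168 × 199 = 33432 J.
At constant T, ΔS = Q_rev/T = 33432 / 77.4 = 432 J/K.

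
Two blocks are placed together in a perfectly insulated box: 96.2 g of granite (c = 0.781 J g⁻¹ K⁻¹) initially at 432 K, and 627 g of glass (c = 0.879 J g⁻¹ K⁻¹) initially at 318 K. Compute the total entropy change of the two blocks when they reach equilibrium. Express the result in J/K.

ΔS_total = 3.35 J/K

Energy balance: T_f = (m₁c₁T₁ + m₂c₂T₂)/(m₁c₁ + m₂c₂) = 331.68 K.
ΔS₁ = m₁c₁ ln(T_f/T₁) = 75.1322 × ln(331.68/432) = -19.855 J/K.
ΔS₂ = m₂c₂ ln(T_f/T₂) = 551.133 × ln(331.68/318) = 23.207 J/K.
ΔS_total = -19.855 + 23.207 = 3.35 J/K.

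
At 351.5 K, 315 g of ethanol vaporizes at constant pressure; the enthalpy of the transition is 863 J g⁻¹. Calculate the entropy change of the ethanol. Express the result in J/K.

Heat absorbed by the substance: Q = mL = 315 × 863 = 271845 J.
At constant T, ΔS = Q_rev/T = 271845 / 351.5 = 773 J/K.

ΔS = 773 J/K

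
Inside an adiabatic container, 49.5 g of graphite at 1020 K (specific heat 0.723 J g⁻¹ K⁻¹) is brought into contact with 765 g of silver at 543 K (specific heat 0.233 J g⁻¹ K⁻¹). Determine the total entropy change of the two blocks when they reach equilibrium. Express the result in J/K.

ΔS_total = 6.77 J/K

Energy balance: T_f = (m₁c₁T₁ + m₂c₂T₂)/(m₁c₁ + m₂c₂) = 622.76 K.
ΔS₁ = m₁c₁ ln(T_f/T₁) = 35.7885 × ln(622.76/1020) = -17.66 J/K.
ΔS₂ = m₂c₂ ln(T_f/T₂) = 178.245 × ln(622.76/543) = 24.43 J/K.
ΔS_total = -17.66 + 24.43 = 6.77 J/K.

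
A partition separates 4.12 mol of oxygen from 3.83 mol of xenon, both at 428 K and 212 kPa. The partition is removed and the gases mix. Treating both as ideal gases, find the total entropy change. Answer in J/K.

Mole fractions: x_A = 4.12/7.95 = 0.518, x_B = 0.482.
ΔS_mix = −R(n_A ln x_A + n_B ln x_B) = −8.314 × (4.12 ln 0.518 + 3.83 ln 0.482) = 45.8 J/K.

ΔS_mix = 45.8 J/K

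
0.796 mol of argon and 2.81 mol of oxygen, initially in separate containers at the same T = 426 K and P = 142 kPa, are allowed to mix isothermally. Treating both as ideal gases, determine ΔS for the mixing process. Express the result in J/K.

Mole fractions: x_A = 0.796/3.61 = 0.221, x_B = 0.779.
ΔS_mix = −R(n_A ln x_A + n_B ln x_B) = −8.314 × (0.796 ln 0.221 + 2.81 ln 0.779) = 15.8 J/K.

ΔS_mix = 15.8 J/K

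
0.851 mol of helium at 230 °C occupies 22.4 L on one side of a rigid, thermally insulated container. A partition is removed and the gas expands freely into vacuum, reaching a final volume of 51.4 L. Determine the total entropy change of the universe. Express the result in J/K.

ΔS_universe = 5.88 J/K

No heat is exchanged and no work is done, so the ideal-gas temperature stays constant.
Entropy is a state function; using a reversible isothermal path, ΔS_gas = nR ln(V₂/V₁) = 0.851 × 8.314 × ln(51.4/22.4) = 5.88 J/K.
The insulated surroundings exchange no heat, so ΔS_surr = 0 and ΔS_universe = ΔS_gas.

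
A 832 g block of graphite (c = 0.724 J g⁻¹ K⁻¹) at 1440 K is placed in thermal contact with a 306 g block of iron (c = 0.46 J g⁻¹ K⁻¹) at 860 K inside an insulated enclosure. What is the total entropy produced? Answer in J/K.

Energy balance: T_f = (m₁c₁T₁ + m₂c₂T₂)/(m₁c₁ + m₂c₂) = 1330.1 K.
ΔS₁ = m₁c₁ ln(T_f/T₁) = 602.368 × ln(1330.1/1440) = -47.8 J/K.
ΔS₂ = m₂c₂ ln(T_f/T₂) = 140.76 × ln(1330.1/860) = 61.39 J/K.
ΔS_total = -47.8 + 61.39 = 13.6 J/K.

ΔS_total = 13.6 J/K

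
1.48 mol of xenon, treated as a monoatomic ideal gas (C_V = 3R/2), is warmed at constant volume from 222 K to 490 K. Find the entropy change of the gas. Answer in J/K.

ΔS = 14.6 J/K

At constant volume, ΔS = nC_V ln(T₂/T₁) with C_V = 3R/2 = 12.47 J mol⁻¹ K⁻¹.
ΔS = 1.48 × 12.47 × ln(490/222) = 14.6 J/K.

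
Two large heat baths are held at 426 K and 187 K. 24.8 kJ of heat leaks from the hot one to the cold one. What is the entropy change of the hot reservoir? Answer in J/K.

The hot reservoir loses heat Q, so ΔS_hot = −Q/T_H = −24800/426 = -58.2 J/K.

ΔS_hot = -58.2 J/K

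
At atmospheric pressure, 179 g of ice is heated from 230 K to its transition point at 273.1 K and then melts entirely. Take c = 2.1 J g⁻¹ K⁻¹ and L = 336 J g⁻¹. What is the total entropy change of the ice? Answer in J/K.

ΔS = 285 J/K

Warming step: ΔS₁ = m c ln(T_tr/T_i) = 179 × 2.1 × ln(273.1/230) = 64.56 J/K.
Phase change: ΔS₂ = +mL/T_tr = 179 × 336 / 273.1 = 220.2 J/K.
ΔS_total = (64.56) + (220.2) = 285 J/K.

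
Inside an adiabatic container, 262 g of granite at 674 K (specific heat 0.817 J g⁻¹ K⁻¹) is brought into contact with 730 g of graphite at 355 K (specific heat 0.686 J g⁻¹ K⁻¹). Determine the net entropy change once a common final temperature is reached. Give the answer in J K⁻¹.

Energy balance: T_f = (m₁c₁T₁ + m₂c₂T₂)/(m₁c₁ + m₂c₂) = 450.52 K.
ΔS₁ = m₁c₁ ln(T_f/T₁) = 214.054 × ln(450.52/674) = -86.23 J/K.
ΔS₂ = m₂c₂ ln(T_f/T₂) = 500.78 × ln(450.52/355) = 119.3 J/K.
ΔS_total = -86.23 + 119.3 = 33.1 J/K.

ΔS_total = 33.1 J/K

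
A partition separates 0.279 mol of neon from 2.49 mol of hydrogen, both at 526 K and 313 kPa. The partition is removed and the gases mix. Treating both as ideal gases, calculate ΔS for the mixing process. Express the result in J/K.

ΔS_mix = 7.52 J/K

Mole fractions: x_A = 0.279/2.77 = 0.101, x_B = 0.899.
ΔS_mix = −R(n_A ln x_A + n_B ln x_B) = −8.314 × (0.279 ln 0.101 + 2.49 ln 0.899) = 7.52 J/K.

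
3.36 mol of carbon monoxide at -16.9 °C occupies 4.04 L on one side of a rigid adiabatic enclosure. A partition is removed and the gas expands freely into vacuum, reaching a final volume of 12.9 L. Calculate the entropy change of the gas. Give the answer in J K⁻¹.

No heat is exchanged and no work is done, so the ideal-gas temperature stays constant.
Entropy is a state function; using a reversible isothermal path, ΔS_gas = nR ln(V₂/V₁) = 3.36 × 8.314 × ln(12.9/4.04) = 32.4 J/K.

ΔS_gas = 32.4 J/K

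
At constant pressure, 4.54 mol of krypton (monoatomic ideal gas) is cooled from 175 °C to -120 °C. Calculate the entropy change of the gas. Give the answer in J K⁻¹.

ΔS = -101 J/K

In kelvin: T₁ = 448.15 K, T₂ = 153.15 K. At constant pressure, ΔS = nC_p ln(T₂/T₁) with C_p = 5R/2 = 20.79 J mol⁻¹ K⁻¹.
ΔS = 4.54 × 20.79 × ln(153.15/448.15) = -101 J/K.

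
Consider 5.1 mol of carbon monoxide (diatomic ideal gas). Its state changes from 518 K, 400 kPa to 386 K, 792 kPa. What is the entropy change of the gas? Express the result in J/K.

ΔS = nC_p ln(T₂/T₁) − nR ln(P₂/P₁), with C_p = 7R/2 = 29.1 J mol⁻¹ K⁻¹ for a diatomic ideal gas.
ΔS = 5.1 × [29.1 × ln(386/518) − 8.314 × ln(792/400)] = -72.6 J/K.

ΔS = -72.6 J/K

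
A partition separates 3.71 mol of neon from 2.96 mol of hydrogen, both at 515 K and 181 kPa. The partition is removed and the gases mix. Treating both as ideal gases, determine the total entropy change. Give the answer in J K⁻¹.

Mole fractions: x_A = 3.71/6.67 = 0.556, x_B = 0.444.
ΔS_mix = −R(n_A ln x_A + n_B ln x_B) = −8.314 × (3.71 ln 0.556 + 2.96 ln 0.444) = 38.1 J/K.

ΔS_mix = 38.1 J/K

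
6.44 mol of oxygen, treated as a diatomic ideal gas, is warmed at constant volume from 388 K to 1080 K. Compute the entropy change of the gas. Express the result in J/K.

At constant volume, ΔS = nC_V ln(T₂/T₁) with C_V = 5R/2 = 20.79 J mol⁻¹ K⁻¹.
ΔS = 6.44 × 20.79 × ln(1080/388) = 137 J/K.

ΔS = 137 J/K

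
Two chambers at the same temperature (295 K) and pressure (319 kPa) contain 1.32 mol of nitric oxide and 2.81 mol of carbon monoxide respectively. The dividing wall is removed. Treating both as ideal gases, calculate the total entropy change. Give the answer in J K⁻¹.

ΔS_mix = 21.5 J/K

Mole fractions: x_A = 1.32/4.13 = 0.32, x_B = 0.68.
ΔS_mix = −R(n_A ln x_A + n_B ln x_B) = −8.314 × (1.32 ln 0.32 + 2.81 ln 0.68) = 21.5 J/K.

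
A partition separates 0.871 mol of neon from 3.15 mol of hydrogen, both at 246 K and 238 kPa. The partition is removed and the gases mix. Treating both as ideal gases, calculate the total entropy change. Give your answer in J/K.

Mole fractions: x_A = 0.871/4.02 = 0.217, x_B = 0.783.
ΔS_mix = −R(n_A ln x_A + n_B ln x_B) = −8.314 × (0.871 ln 0.217 + 3.15 ln 0.783) = 17.5 J/K.

ΔS_mix = 17.5 J/K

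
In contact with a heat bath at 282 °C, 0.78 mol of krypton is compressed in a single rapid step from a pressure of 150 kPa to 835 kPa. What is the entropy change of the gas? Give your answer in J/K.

ΔS_gas = -11.1 J/K

Entropy is a state function, so ΔS_gas depends only on the end states.
For an isothermal ideal gas ΔS_gas = nR ln(P₁/P₂) = 0.78 × 8.314 × ln(150/835) = -11.1 J/K.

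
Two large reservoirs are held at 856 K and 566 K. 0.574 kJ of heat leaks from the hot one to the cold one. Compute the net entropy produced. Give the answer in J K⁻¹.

ΔS_total = 0.344 J/K

ΔS_hot = −Q/T_H = −574/856 = -0.67056 J/K and ΔS_cold = +Q/T_C = 574/566 = 1.0141 J/K.
ΔS_total = -0.67056 + 1.0141 = 0.344 J/K, positive as the second law requires.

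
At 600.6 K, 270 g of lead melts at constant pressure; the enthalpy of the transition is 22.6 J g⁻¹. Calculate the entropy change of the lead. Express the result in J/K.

Heat absorbed by the substance: Q = mL = 270 × 22.6 = 6102 J.
At constant T, ΔS = Q_rev/T = 6102 / 600.6 = 10.2 J/K.

ΔS = 10.2 J/K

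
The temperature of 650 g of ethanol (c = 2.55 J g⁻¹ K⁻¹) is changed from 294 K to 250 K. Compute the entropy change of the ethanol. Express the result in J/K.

ΔS = ∫dQ_rev/T = m c ln(T₂/T₁) = 650 × 2.55 × ln(250/294) = -269 J/K.

ΔS = -269 J/K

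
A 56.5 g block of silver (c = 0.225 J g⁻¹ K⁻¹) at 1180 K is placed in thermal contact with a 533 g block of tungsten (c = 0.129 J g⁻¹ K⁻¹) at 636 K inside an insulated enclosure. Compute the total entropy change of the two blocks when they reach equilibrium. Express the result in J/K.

ΔS_total = 2.35 J/K

Energy balance: T_f = (m₁c₁T₁ + m₂c₂T₂)/(m₁c₁ + m₂c₂) = 720.89 K.
ΔS₁ = m₁c₁ ln(T_f/T₁) = 12.7125 × ln(720.89/1180) = -6.265 J/K.
ΔS₂ = m₂c₂ ln(T_f/T₂) = 68.757 × ln(720.89/636) = 8.614 J/K.
ΔS_total = -6.265 + 8.614 = 2.35 J/K.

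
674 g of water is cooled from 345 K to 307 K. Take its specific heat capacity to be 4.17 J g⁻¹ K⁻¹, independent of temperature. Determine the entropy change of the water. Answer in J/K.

ΔS = ∫dQ_rev/T = m c ln(T₂/T₁) = 674 × 4.17 × ln(307/345) = -328 J/K.

ΔS = -328 J/K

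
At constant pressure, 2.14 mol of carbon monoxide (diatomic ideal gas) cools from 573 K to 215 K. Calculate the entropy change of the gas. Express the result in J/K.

ΔS = -61 J/K

At constant pressure, ΔS = nC_p ln(T₂/T₁) with C_p = 7R/2 = 29.1 J mol⁻¹ K⁻¹.
ΔS = 2.14 × 29.1 × ln(215/573) = -61 J/K.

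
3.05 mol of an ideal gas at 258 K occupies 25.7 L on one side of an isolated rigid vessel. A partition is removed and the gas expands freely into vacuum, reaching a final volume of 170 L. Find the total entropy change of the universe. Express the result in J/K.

ΔS_universe = 47.9 J/K

No heat is exchanged and no work is done, so the ideal-gas temperature stays constant.
Entropy is a state function; using a reversible isothermal path, ΔS_gas = nR ln(V₂/V₁) = 3.05 × 8.314 × ln(170/25.7) = 47.9 J/K.
The insulated surroundings exchange no heat, so ΔS_surr = 0 and ΔS_universe = ΔS_gas.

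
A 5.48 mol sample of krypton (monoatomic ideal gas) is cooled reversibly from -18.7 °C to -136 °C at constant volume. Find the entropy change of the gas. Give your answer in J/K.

In kelvin: T₁ = 254.45 K, T₂ = 137.15 K. At constant volume, ΔS = nC_V ln(T₂/T₁) with C_V = 3R/2 = 12.47 J mol⁻¹ K⁻¹.
ΔS = 5.48 × 12.47 × ln(137.15/254.45) = -42.2 J/K.

ΔS = -42.2 J/K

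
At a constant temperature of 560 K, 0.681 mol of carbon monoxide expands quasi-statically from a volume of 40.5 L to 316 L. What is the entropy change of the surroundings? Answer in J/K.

ΔS_surr = -11.6 J/K

For an isothermal ideal gas ΔS_gas = nR ln(V₂/V₁) = 0.681 × 8.314 × ln(316/40.5) = 11.6 J/K.
The process is reversible, so ΔS_surr = −ΔS_gas = -11.6 J/K and ΔS_universe = 0.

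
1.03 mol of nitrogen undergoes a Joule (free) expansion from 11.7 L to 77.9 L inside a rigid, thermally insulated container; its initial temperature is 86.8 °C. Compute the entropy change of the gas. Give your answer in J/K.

ΔS_gas = 16.2 J/K

No heat is exchanged and no work is done, so the ideal-gas temperature stays constant.
Entropy is a state function; using a reversible isothermal path, ΔS_gas = nR ln(V₂/V₁) = 1.03 × 8.314 × ln(77.9/11.7) = 16.2 J/K.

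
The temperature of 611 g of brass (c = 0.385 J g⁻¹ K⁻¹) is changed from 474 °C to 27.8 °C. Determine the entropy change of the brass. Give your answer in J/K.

ΔS = -214 J/K

In kelvin: T₁ = 747.15 K, T₂ = 300.95 K. ΔS = ∫dQ_rev/T = m c ln(T₂/T₁) = 611 × 0.385 × ln(300.95/747.15) = -214 J/K.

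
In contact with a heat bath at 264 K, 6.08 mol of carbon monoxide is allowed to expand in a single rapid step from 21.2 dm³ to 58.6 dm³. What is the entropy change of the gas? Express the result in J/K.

ΔS_gas = 51.4 J/K

Entropy is a state function, so ΔS_gas depends only on the end states.
For an isothermal ideal gas ΔS_gas = nR ln(V₂/V₁) = 6.08 × 8.314 × ln(58.6/21.2) = 51.4 J/K.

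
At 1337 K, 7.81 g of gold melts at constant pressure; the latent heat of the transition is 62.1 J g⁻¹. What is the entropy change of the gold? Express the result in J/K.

ΔS = 0.363 J/K

Heat absorbed by the substance: Q = mL = 7.81 × 62.1 = 485.001 J.
At constant T, ΔS = Q_rev/T = 485.001 / 1337 = 0.363 J/K.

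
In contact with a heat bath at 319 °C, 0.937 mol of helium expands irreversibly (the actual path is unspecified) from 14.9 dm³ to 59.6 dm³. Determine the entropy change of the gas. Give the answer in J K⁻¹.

ΔS_gas = 10.8 J/K

Entropy is a state function, so ΔS_gas depends only on the end states.
For an isothermal ideal gas ΔS_gas = nR ln(V₂/V₁) = 0.937 × 8.314 × ln(59.6/14.9) = 10.8 J/K.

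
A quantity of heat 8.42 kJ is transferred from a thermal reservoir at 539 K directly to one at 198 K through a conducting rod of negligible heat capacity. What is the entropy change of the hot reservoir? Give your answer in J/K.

ΔS_hot = -15.6 J/K

The hot reservoir loses heat Q, so ΔS_hot = −Q/T_H = −8420/539 = -15.6 J/K.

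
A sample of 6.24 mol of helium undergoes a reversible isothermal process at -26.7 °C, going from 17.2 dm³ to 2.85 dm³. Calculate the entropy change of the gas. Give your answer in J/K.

For an isothermal ideal gas ΔS_gas = nR ln(V₂/V₁) = 6.24 × 8.314 × ln(2.85/17.2) = -93.3 J/K.

ΔS_gas = -93.3 J/K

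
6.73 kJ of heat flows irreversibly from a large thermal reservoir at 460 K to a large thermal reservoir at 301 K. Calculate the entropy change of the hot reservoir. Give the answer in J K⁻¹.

The hot reservoir loses heat Q, so ΔS_hot = −Q/T_H = −6730/460 = -14.6 J/K.

ΔS_hot = -14.6 J/K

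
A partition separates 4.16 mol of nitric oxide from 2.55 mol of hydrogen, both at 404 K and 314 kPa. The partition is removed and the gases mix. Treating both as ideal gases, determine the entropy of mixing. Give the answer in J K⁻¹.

ΔS_mix = 37 J/K

Mole fractions: x_A = 4.16/6.71 = 0.62, x_B = 0.38.
ΔS_mix = −R(n_A ln x_A + n_B ln x_B) = −8.314 × (4.16 ln 0.62 + 2.55 ln 0.38) = 37 J/K.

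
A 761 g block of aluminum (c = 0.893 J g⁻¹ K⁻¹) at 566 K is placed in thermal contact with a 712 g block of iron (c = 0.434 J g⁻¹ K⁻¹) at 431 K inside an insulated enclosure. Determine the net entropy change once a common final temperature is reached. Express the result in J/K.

ΔS_total = 7.6 J/K

Energy balance: T_f = (m₁c₁T₁ + m₂c₂T₂)/(m₁c₁ + m₂c₂) = 523.8 K.
ΔS₁ = m₁c₁ ln(T_f/T₁) = 679.573 × ln(523.8/566) = -52.6535 J/K.
ΔS₂ = m₂c₂ ln(T_f/T₂) = 309.008 × ln(523.8/431) = 60.2583 J/K.
ΔS_total = -52.6535 + 60.2583 = 7.6 J/K.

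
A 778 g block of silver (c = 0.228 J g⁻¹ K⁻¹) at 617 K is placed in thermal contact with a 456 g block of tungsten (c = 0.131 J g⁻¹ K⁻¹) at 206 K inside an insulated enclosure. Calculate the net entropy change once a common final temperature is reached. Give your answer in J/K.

Energy balance: T_f = (m₁c₁T₁ + m₂c₂T₂)/(m₁c₁ + m₂c₂) = 513.46 K.
ΔS₁ = m₁c₁ ln(T_f/T₁) = 177.384 × ln(513.46/617) = -32.59 J/K.
ΔS₂ = m₂c₂ ln(T_f/T₂) = 59.736 × ln(513.46/206) = 54.56 J/K.
ΔS_total = -32.59 + 54.56 = 22 J/K.

ΔS_total = 22 J/K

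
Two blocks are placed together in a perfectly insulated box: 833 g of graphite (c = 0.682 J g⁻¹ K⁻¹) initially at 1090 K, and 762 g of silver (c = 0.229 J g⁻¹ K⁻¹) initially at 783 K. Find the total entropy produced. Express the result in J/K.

Energy balance: T_f = (m₁c₁T₁ + m₂c₂T₂)/(m₁c₁ + m₂c₂) = 1017.9 K.
ΔS₁ = m₁c₁ ln(T_f/T₁) = 568.106 × ln(1017.9/1090) = -38.901 J/K.
ΔS₂ = m₂c₂ ln(T_f/T₂) = 174.498 × ln(1017.9/783) = 45.775 J/K.
ΔS_total = -38.901 + 45.775 = 6.87 J/K.

ΔS_total = 6.87 J/K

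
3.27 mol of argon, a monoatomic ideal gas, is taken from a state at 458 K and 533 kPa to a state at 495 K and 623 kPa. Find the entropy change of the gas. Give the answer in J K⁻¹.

ΔS = nC_p ln(T₂/T₁) − nR ln(P₂/P₁), with C_p = 5R/2 = 20.79 J mol⁻¹ K⁻¹ for a monoatomic ideal gas.
ΔS = 3.27 × [20.79 × ln(495/458) − 8.314 × ln(623/533)] = 1.04 J/K.

ΔS = 1.04 J/K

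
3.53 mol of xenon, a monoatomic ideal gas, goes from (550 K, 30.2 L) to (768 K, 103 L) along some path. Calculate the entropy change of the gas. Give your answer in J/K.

Entropy is a state function: ΔS = nC_V ln(T₂/T₁) + nR ln(V₂/V₁), with C_V = 3R/2 = 12.47 J mol⁻¹ K⁻¹ for a monoatomic ideal gas.
ΔS = 3.53 × [12.47 × ln(768/550) + 8.314 × ln(103/30.2)] = 50.7 J/K.

ΔS = 50.7 J/K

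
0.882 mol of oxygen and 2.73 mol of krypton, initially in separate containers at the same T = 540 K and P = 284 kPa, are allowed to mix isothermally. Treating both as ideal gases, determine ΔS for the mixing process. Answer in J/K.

Mole fractions: x_A = 0.882/3.61 = 0.244, x_B = 0.756.
ΔS_mix = −R(n_A ln x_A + n_B ln x_B) = −8.314 × (0.882 ln 0.244 + 2.73 ln 0.756) = 16.7 J/K.

ΔS_mix = 16.7 J/K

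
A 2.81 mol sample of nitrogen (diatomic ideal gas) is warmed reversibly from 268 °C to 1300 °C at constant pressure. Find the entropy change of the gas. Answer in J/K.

ΔS = 87.3 J/K

In kelvin: T₁ = 541.15 K, T₂ = 1573.15 K. At constant pressure, ΔS = nC_p ln(T₂/T₁) with C_p = 7R/2 = 29.1 J mol⁻¹ K⁻¹.
ΔS = 2.81 × 29.1 × ln(1573.15/541.15) = 87.3 J/K.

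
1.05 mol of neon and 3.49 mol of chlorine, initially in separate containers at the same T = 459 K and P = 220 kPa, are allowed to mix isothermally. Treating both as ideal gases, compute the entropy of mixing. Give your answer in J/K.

Mole fractions: x_A = 1.05/4.54 = 0.231, x_B = 0.769.
ΔS_mix = −R(n_A ln x_A + n_B ln x_B) = −8.314 × (1.05 ln 0.231 + 3.49 ln 0.769) = 20.4 J/K.

ΔS_mix = 20.4 J/K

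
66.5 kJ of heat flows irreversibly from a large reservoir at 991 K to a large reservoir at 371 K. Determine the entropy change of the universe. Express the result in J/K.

ΔS_hot = −Q/T_H = −66500/991 = -67.1 J/K and ΔS_cold = +Q/T_C = 66500/371 = 179.2 J/K.
ΔS_total = -67.1 + 179.2 = 112 J/K, positive as the second law requires.

ΔS_total = 112 J/K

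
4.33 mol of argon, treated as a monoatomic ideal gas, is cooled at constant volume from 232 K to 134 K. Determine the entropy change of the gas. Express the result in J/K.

At constant volume, ΔS = nC_V ln(T₂/T₁) with C_V = 3R/2 = 12.47 J mol⁻¹ K⁻¹.
ΔS = 4.33 × 12.47 × ln(134/232) = -29.6 J/K.

ΔS = -29.6 J/K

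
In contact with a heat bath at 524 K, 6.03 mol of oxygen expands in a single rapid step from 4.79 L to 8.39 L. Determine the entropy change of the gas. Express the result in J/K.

ΔS_gas = 28.1 J/K

Entropy is a state function, so ΔS_gas depends only on the end states.
For an isothermal ideal gas ΔS_gas = nR ln(V₂/V₁) = 6.03 × 8.314 × ln(8.39/4.79) = 28.1 J/K.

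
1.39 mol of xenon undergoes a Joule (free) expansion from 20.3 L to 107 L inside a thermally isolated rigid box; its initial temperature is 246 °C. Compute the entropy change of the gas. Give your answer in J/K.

No heat is exchanged and no work is done, so the ideal-gas temperature stays constant.
Entropy is a state function; using a reversible isothermal path, ΔS_gas = nR ln(V₂/V₁) = 1.39 × 8.314 × ln(107/20.3) = 19.2 J/K.

ΔS_gas = 19.2 J/K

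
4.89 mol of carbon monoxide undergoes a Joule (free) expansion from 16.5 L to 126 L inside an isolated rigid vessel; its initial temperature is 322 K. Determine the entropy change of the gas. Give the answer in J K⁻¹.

ΔS_gas = 82.6 J/K

For an ideal gas in free expansion Q = 0 and W = 0, so T is unchanged.
Entropy is a state function; using a reversible isothermal path, ΔS_gas = nR ln(V₂/V₁) = 4.89 × 8.314 × ln(126/16.5) = 82.6 J/K.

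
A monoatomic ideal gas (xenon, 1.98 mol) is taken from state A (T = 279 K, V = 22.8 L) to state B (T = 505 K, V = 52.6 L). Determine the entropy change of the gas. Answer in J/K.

Entropy is a state function: ΔS = nC_V ln(T₂/T₁) + nR ln(V₂/V₁), with C_V = 3R/2 = 12.47 J mol⁻¹ K⁻¹ for a monoatomic ideal gas.
ΔS = 1.98 × [12.47 × ln(505/279) + 8.314 × ln(52.6/22.8)] = 28.4 J/K.

ΔS = 28.4 J/K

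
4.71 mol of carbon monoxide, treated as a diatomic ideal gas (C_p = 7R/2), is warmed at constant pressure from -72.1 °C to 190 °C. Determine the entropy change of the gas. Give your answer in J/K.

In kelvin: T₁ = 201.05 K, T₂ = 463.15 K. At constant pressure, ΔS = nC_p ln(T₂/T₁) with C_p = 7R/2 = 29.1 J mol⁻¹ K⁻¹.
ΔS = 4.71 × 29.1 × ln(463.15/201.05) = 114 J/K.

ΔS = 114 J/K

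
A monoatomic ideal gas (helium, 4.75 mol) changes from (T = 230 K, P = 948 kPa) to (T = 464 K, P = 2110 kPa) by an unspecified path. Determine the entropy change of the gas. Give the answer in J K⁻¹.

ΔS = nC_p ln(T₂/T₁) − nR ln(P₂/P₁), with C_p = 5R/2 = 20.79 J mol⁻¹ K⁻¹ for a monoatomic ideal gas.
ΔS = 4.75 × [20.79 × ln(464/230) − 8.314 × ln(2110/948)] = 37.7 J/K.

ΔS = 37.7 J/K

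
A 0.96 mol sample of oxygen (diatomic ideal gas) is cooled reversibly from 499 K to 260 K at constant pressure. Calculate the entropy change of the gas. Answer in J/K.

ΔS = -18.2 J/K

At constant pressure, ΔS = nC_p ln(T₂/T₁) with C_p = 7R/2 = 29.1 J mol⁻¹ K⁻¹.
ΔS = 0.96 × 29.1 × ln(260/499) = -18.2 J/K.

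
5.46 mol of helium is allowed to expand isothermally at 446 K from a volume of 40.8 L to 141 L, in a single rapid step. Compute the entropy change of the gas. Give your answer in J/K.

Entropy is a state function, so ΔS_gas depends only on the end states.
For an isothermal ideal gas ΔS_gas = nR ln(V₂/V₁) = 5.46 × 8.314 × ln(141/40.8) = 56.3 J/K.

ΔS_gas = 56.3 J/K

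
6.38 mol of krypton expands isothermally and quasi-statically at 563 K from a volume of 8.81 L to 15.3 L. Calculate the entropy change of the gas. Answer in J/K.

ΔS_gas = 29.3 J/K

For an isothermal ideal gas ΔS_gas = nR ln(V₂/V₁) = 6.38 × 8.314 × ln(15.3/8.81) = 29.3 J/K.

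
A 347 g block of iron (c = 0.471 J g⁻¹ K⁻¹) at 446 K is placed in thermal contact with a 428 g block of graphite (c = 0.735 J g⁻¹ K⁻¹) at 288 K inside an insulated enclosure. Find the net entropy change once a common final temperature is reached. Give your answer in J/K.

Energy balance: T_f = (m₁c₁T₁ + m₂c₂T₂)/(m₁c₁ + m₂c₂) = 342.02 K.
ΔS₁ = m₁c₁ ln(T_f/T₁) = 163.437 × ln(342.02/446) = -43.38 J/K.
ΔS₂ = m₂c₂ ln(T_f/T₂) = 314.58 × ln(342.02/288) = 54.08 J/K.
ΔS_total = -43.38 + 54.08 = 10.7 J/K.

ΔS_total = 10.7 J/K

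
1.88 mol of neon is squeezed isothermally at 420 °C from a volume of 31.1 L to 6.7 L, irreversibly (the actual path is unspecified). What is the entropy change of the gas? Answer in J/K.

Entropy is a state function, so ΔS_gas depends only on the end states.
For an isothermal ideal gas ΔS_gas = nR ln(V₂/V₁) = 1.88 × 8.314 × ln(6.7/31.1) = -24 J/K.

ΔS_gas = -24 J/K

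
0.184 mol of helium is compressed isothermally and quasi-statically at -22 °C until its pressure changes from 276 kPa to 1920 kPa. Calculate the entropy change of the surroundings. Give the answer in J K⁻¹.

ΔS_surr = 2.97 J/K

For an isothermal ideal gas ΔS_gas = nR ln(P₁/P₂) = 0.184 × 8.314 × ln(276/1920) = -2.97 J/K.
The process is reversible, so ΔS_surr = −ΔS_gas = 2.97 J/K and ΔS_universe = 0.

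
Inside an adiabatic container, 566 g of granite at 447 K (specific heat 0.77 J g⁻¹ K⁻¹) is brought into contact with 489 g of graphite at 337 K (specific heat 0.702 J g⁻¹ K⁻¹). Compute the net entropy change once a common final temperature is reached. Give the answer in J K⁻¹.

ΔS_total = 7.55 J/K

Energy balance: T_f = (m₁c₁T₁ + m₂c₂T₂)/(m₁c₁ + m₂c₂) = 398.53 K.
ΔS₁ = m₁c₁ ln(T_f/T₁) = 435.82 × ln(398.53/447) = -50.02 J/K.
ΔS₂ = m₂c₂ ln(T_f/T₂) = 343.278 × ln(398.53/337) = 57.57 J/K.
ΔS_total = -50.02 + 57.57 = 7.55 J/K.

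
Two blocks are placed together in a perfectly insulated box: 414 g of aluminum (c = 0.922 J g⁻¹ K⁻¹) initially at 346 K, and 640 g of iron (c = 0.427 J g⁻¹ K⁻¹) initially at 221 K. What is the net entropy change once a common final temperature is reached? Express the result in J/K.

ΔS_total = 15.5 J/K

Energy balance: T_f = (m₁c₁T₁ + m₂c₂T₂)/(m₁c₁ + m₂c₂) = 293.85 K.
ΔS₁ = m₁c₁ ln(T_f/T₁) = 381.708 × ln(293.85/346) = -62.36 J/K.
ΔS₂ = m₂c₂ ln(T_f/T₂) = 273.28 × ln(293.85/221) = 77.86 J/K.
ΔS_total = -62.36 + 77.86 = 15.5 J/K.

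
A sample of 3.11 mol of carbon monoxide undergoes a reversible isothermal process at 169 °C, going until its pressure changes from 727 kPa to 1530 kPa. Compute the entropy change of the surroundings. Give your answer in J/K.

ΔS_surr = 19.2 J/K

For an isothermal ideal gas ΔS_gas = nR ln(P₁/P₂) = 3.11 × 8.314 × ln(727/1530) = -19.2 J/K.
The process is reversible, so ΔS_surr = −ΔS_gas = 19.2 J/K and ΔS_universe = 0.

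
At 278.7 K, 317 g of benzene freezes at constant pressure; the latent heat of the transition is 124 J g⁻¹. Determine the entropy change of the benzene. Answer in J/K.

Heat released by the substance: Q = −mL = −317 × 124 = −39308 J.
At constant T, ΔS = Q_rev/T = −39308 / 278.7 = -141 J/K.

ΔS = -141 J/K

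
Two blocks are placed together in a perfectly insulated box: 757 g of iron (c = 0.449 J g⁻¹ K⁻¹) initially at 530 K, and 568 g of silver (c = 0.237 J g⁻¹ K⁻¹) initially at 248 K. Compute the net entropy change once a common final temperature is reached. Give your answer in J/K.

Energy balance: T_f = (m₁c₁T₁ + m₂c₂T₂)/(m₁c₁ + m₂c₂) = 450 K.
ΔS₁ = m₁c₁ ln(T_f/T₁) = 339.893 × ln(450/530) = -55.62 J/K.
ΔS₂ = m₂c₂ ln(T_f/T₂) = 134.616 × ln(450/248) = 80.21 J/K.
ΔS_total = -55.62 + 80.21 = 24.6 J/K.

ΔS_total = 24.6 J/K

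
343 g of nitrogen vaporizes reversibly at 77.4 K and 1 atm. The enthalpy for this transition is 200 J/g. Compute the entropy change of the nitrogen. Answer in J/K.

Heat absorbed by the substance: Q = mL = 343 × 200 = 68600 J.
At constant T, ΔS = Q_rev/T = 68600 / 77.4 = 886 J/K.

ΔS = 886 J/K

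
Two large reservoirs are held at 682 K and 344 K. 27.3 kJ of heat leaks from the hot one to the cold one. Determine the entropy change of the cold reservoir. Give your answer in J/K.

The cold reservoir gains heat Q, so ΔS_cold = +Q/T_C = 27300/344 = 79.4 J/K.

ΔS_cold = 79.4 J/K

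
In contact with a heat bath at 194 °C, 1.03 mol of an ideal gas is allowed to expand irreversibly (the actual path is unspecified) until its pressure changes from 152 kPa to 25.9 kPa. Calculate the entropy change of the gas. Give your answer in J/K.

Entropy is a state function, so ΔS_gas depends only on the end states.
For an isothermal ideal gas ΔS_gas = nR ln(P₁/P₂) = 1.03 × 8.314 × ln(152/25.9) = 15.2 J/K.

ΔS_gas = 15.2 J/K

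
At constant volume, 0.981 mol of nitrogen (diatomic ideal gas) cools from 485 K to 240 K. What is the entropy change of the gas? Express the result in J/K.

ΔS = -14.3 J/K

At constant volume, ΔS = nC_V ln(T₂/T₁) with C_V = 5R/2 = 20.79 J mol⁻¹ K⁻¹.
ΔS = 0.981 × 20.79 × ln(240/485) = -14.3 J/K.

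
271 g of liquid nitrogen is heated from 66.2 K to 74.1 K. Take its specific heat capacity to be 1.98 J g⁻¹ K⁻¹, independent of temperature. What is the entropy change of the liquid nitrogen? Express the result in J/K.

ΔS = ∫dQ_rev/T = m c ln(T₂/T₁) = 271 × 1.98 × ln(74.1/66.2) = 60.5 J/K.

ΔS = 60.5 J/K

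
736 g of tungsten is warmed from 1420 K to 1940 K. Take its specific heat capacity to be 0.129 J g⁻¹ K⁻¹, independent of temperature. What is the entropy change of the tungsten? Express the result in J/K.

ΔS = ∫dQ_rev/T = m c ln(T₂/T₁) = 736 × 0.129 × ln(1940/1420) = 29.6 J/K.

ΔS = 29.6 J/K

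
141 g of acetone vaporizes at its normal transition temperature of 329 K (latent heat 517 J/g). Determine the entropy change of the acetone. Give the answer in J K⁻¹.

Heat absorbed by the substance: Q = mL = 141 × 517 = 72897 J.
At constant T, ΔS = Q_rev/T = 72897 / 329 = 222 J/K.

ΔS = 222 J/K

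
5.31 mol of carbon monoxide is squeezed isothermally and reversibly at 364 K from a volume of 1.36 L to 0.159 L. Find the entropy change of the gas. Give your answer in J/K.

ΔS_gas = -94.8 J/K

For an isothermal ideal gas ΔS_gas = nR ln(V₂/V₁) = 5.31 × 8.314 × ln(0.159/1.36) = -94.8 J/K.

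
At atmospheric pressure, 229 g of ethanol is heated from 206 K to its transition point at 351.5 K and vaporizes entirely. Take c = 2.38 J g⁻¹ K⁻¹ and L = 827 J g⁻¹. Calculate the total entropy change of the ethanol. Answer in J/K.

ΔS = 830 J/K

Warming step: ΔS₁ = m c ln(T_tr/T_i) = 229 × 2.38 × ln(351.5/206) = 291.2 J/K.
Phase change: ΔS₂ = +mL/T_tr = 229 × 827 / 351.5 = 538.8 J/K.
ΔS_total = (291.2) + (538.8) = 830 J/K.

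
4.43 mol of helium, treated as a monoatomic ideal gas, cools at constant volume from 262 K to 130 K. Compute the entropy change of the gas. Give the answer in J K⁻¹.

ΔS = -38.7 J/K

At constant volume, ΔS = nC_V ln(T₂/T₁) with C_V = 3R/2 = 12.47 J mol⁻¹ K⁻¹.
ΔS = 4.43 × 12.47 × ln(130/262) = -38.7 J/K.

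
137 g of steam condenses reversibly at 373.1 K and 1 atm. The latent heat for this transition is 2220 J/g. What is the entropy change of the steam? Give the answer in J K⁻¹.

ΔS = -815 J/K

Heat released by the substance: Q = −mL = −137 × 2220 = −304140 J.
At constant T, ΔS = Q_rev/T = −304140 / 373.1 = -815 J/K.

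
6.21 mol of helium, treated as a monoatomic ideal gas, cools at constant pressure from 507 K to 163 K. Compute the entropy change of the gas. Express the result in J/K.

At constant pressure, ΔS = nC_p ln(T₂/T₁) with C_p = 5R/2 = 20.79 J mol⁻¹ K⁻¹.
ΔS = 6.21 × 20.79 × ln(163/507) = -146 J/K.

ΔS = -146 J/K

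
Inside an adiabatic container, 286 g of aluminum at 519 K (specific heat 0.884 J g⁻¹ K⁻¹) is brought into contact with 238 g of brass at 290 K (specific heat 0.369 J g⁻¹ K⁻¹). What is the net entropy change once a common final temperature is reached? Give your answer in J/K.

ΔS_total = 9.98 J/K

Energy balance: T_f = (m₁c₁T₁ + m₂c₂T₂)/(m₁c₁ + m₂c₂) = 459.96 K.
ΔS₁ = m₁c₁ ln(T_f/T₁) = 252.824 × ln(459.96/519) = -30.53 J/K.
ΔS₂ = m₂c₂ ln(T_f/T₂) = 87.822 × ln(459.96/290) = 40.51 J/K.
ΔS_total = -30.53 + 40.51 = 9.98 J/K.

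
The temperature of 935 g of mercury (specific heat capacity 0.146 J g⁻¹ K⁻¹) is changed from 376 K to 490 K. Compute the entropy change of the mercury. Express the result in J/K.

ΔS = 36.2 J/K

ΔS = ∫dQ_rev/T = m c ln(T₂/T₁) = 935 × 0.146 × ln(490/376) = 36.2 J/K.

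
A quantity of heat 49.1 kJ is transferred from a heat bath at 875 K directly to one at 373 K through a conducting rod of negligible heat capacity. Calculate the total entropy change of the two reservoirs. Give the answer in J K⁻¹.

ΔS_total = 75.5 J/K

ΔS_hot = −Q/T_H = −49100/875 = -56.11 J/K and ΔS_cold = +Q/T_C = 49100/373 = 131.6 J/K.
ΔS_total = -56.11 + 131.6 = 75.5 J/K, positive as the second law requires.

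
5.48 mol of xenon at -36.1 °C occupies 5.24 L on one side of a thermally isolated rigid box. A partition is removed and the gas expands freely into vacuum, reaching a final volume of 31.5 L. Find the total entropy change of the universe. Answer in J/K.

No heat is exchanged and no work is done, so the ideal-gas temperature stays constant.
Entropy is a state function; using a reversible isothermal path, ΔS_gas = nR ln(V₂/V₁) = 5.48 × 8.314 × ln(31.5/5.24) = 81.7 J/K.
The insulated surroundings exchange no heat, so ΔS_surr = 0 and ΔS_universe = ΔS_gas.

ΔS_universe = 81.7 J/K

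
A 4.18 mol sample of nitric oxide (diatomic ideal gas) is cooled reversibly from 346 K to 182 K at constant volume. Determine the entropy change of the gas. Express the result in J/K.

At constant volume, ΔS = nC_V ln(T₂/T₁) with C_V = 5R/2 = 20.79 J mol⁻¹ K⁻¹.
ΔS = 4.18 × 20.79 × ln(182/346) = -55.8 J/K.

ΔS = -55.8 J/K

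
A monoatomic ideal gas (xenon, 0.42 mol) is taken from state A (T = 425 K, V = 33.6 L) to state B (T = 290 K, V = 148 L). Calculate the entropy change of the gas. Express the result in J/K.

Entropy is a state function: ΔS = nC_V ln(T₂/T₁) + nR ln(V₂/V₁), with C_V = 3R/2 = 12.47 J mol⁻¹ K⁻¹ for a monoatomic ideal gas.
ΔS = 0.42 × [12.47 × ln(290/425) + 8.314 × ln(148/33.6)] = 3.18 J/K.

ΔS = 3.18 J/K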